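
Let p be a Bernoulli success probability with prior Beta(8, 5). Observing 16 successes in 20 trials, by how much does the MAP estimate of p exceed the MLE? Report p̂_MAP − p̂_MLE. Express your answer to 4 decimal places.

Posterior is Beta(24, 9); MAP = (24−1)/(33−2) = 23/31 ≈ 0.74194.
MLE ignores the prior: p̂_MLE = k/n = 16/20 ≈ 0.80000.
Difference = 23/31 − 16/20 = -9/155 ≈ -0.0581.

MAP − MLE = -0.0581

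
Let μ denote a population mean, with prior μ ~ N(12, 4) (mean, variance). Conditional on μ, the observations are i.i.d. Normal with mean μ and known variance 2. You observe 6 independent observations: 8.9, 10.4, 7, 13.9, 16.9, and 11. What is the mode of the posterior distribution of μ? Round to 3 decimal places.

n = 6; x̄ = (8.9 + 10.4 + 7 + 13.9 + 16.9 + 11)/6 = 68.1/6 = 11.35.
For a Normal prior and Normal likelihood with known variance, the posterior is Normal; its mode equals its mean, the precision-weighted average.
Prior precision 1/σ₀² = 1/4 = 0.25; data precision n/σ² = 6/2 = 3.
μ̂ = (0.25·12 + 3·11.35) / (0.25 + 3) = 37.05/3.25 = 11.400.

μ̂_MAP = 11.400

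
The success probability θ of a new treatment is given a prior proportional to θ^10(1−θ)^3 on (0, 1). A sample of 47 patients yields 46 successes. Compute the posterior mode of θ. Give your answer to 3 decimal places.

θ̂_MAP = 0.933

The prior density ∝ θ^10(1−θ)^3 is the kernel of Beta(11, 4).
Data: 46 successes in 47 trials. The binomial likelihood contributes θ^46(1−θ)^1, so the posterior is Beta(11+46, 4+1) = Beta(57, 5).
For Beta(a, b) with a, b > 1 the mode is (a−1)/(a+b−2) = 56/60 ≈ 0.933.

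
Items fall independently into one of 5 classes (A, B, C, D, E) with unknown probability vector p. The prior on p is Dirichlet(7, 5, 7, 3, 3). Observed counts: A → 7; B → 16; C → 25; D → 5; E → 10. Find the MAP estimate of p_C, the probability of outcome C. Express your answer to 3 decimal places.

MAP estimate of p_C = 0.373

The posterior is Dirichlet(αᵢ + nᵢ) = Dirichlet(14, 21, 32, 8, 13).
For a Dirichlet(a₁,…,a_K) with all aᵢ > 1, the mode has j-th component (aⱼ − 1)/(Σaᵢ − K).
Here Σaᵢ = 88 and K = 5, so p_C = (32 − 1)/(88 − 5) = 31/83 ≈ 0.373.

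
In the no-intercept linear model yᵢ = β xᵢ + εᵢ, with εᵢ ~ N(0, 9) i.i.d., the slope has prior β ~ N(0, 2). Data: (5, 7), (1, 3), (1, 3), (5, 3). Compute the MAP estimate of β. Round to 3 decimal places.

β̂_MAP = 0.991

log p(β | y) = −Σ(yᵢ − βxᵢ)²/(2·9) − β²/(2·2) + const.
Setting the derivative to zero: Σxᵢ(yᵢ − βxᵢ)/9 − β/2 = 0, so β = Σxᵢyᵢ / (Σxᵢ² + σ²/τ²).
Σxᵢyᵢ = 5·7 + 1·3 + 1·3 + 5·3 = 56; Σxᵢ² = 52; σ²/τ² = 4.5.
β̂_MAP = 56 / (52 + 4.5) = 56/56.5 ≈ 0.991.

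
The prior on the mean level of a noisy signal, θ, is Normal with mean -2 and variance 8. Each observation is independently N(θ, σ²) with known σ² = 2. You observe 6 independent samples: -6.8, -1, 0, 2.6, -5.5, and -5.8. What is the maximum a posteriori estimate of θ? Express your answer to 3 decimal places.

n = 6; x̄ = ((-6.8) + (-1) + 0 + 2.6 + (-5.5) + (-5.8))/6 = -16.5/6 = -2.75.
For a Normal prior and Normal likelihood with known variance, the posterior is Normal; its mode equals its mean, the precision-weighted average.
Prior precision 1/σ₀² = 1/8 = 0.125; data precision n/σ² = 6/2 = 3.
θ̂ = (0.125·(-2) + 3·(-2.75)) / (0.125 + 3) = (-8.5)/3.125 = -2.720.

θ̂_MAP = -2.720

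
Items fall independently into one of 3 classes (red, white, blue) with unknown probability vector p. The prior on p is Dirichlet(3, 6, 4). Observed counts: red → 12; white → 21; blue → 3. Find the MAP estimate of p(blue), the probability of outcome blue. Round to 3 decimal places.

MAP estimate of p(blue) = 0.130

The posterior is Dirichlet(αᵢ + nᵢ) = Dirichlet(15, 27, 7).
For a Dirichlet(a₁,…,a_K) with all aᵢ > 1, the mode has j-th component (aⱼ − 1)/(Σaᵢ − K).
Here Σaᵢ = 49 and K = 3, so p(blue) = (7 − 1)/(49 − 3) = 6/46 ≈ 0.130.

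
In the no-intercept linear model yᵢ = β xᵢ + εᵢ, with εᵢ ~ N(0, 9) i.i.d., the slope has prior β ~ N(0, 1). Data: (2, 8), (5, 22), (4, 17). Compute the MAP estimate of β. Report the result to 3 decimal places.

β̂_MAP = 3.593

log p(β | y) = −Σ(yᵢ − βxᵢ)²/(2·9) − β²/(2·1) + const.
Setting the derivative to zero: Σxᵢ(yᵢ − βxᵢ)/9 − β/1 = 0, so β = Σxᵢyᵢ / (Σxᵢ² + σ²/τ²).
Σxᵢyᵢ = 2·8 + 5·22 + 4·17 = 194; Σxᵢ² = 45; σ²/τ² = 9.
β̂_MAP = 194 / (45 + 9) = 194/54 ≈ 3.593.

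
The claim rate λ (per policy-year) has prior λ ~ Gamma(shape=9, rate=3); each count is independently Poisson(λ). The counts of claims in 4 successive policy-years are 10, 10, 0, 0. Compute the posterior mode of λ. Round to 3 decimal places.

λ̂_MAP = 4.000

Σxᵢ = 10+10+0+0 = 20, with n = 4.
Posterior ∝ λ^8e^(−3λ) · λ^20e^(−4λ) = λ^28e^(−7λ), i.e. Gamma(shape=29, rate=7).
The mode of a Gamma(a, b) with a ≥ 1 (shape–rate) is (a−1)/b = 28/7 ≈ 4.000.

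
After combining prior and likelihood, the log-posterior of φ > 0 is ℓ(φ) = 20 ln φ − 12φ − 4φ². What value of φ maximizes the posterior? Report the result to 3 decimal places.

ℓ'(φ) = 20/φ − 12 − 8φ. Setting this to zero and multiplying by φ: 8φ² + 12φ − 20 = 0.
φ = (−12 + √(12² + 4·8·20)) / (2·8) = (−12 + √784) / 16 = (−12 + 28)/16 = 1.
ℓ''(φ) = −20/φ² − 8 < 0, confirming a maximum.

φ̂_MAP = 1.000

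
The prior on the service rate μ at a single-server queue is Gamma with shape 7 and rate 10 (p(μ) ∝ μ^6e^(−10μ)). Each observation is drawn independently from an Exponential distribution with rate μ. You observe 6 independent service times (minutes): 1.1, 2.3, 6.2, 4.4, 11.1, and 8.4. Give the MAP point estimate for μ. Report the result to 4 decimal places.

μ̂_MAP = 0.2759

The Exponential(rate=μ) likelihood is ∝ μ^n e^(−μΣtᵢ). Here n = 6 and Σtᵢ = 1.1 + 2.3 + 6.2 + 4.4 + 11.1 + 8.4 = 33.5.
Posterior ∝ μ^6e^(−10μ) · μ^6e^(−33.5μ) = μ^12e^(−43.5μ), i.e. Gamma(13, 43.5).
Mode = (a−1)/b = 12/43.5 ≈ 0.2759.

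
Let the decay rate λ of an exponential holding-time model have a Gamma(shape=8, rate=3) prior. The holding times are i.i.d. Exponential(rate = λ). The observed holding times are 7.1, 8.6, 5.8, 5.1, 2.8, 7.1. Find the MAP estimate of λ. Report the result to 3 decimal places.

λ̂_MAP = 0.329

The Exponential(rate=λ) likelihood is ∝ λ^n e^(−λΣtᵢ). Here n = 6 and Σtᵢ = 7.1 + 8.6 + 5.8 + 5.1 + 2.8 + 7.1 = 36.5.
Posterior ∝ λ^7e^(−3λ) · λ^6e^(−36.5λ) = λ^13e^(−39.5λ), i.e. Gamma(14, 39.5).
Mode = (a−1)/b = 13/39.5 ≈ 0.329.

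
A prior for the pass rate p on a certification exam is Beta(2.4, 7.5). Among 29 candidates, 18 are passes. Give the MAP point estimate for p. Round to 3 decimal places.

p̂_MAP = 0.526

Prior: Beta(2.4, 7.5).
Data: 18 successes in 29 trials. The binomial likelihood contributes p^18(1−p)^11, so the posterior is Beta(2.4+18, 7.5+11) = Beta(20.4, 18.5).
For Beta(a, b) with a, b > 1 the mode is (a−1)/(a+b−2) = 19.4/36.9 ≈ 0.526.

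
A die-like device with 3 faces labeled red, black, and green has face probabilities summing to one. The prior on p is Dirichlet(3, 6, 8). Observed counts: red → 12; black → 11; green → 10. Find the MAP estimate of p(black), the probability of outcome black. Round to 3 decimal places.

MAP estimate of p(black) = 0.340

The posterior is Dirichlet(αᵢ + nᵢ) = Dirichlet(15, 17, 18).
For a Dirichlet(a₁,…,a_K) with all aᵢ > 1, the mode has j-th component (aⱼ − 1)/(Σaᵢ − K).
Here Σaᵢ = 50 and K = 3, so p(black) = (17 − 1)/(50 − 3) = 16/47 ≈ 0.340.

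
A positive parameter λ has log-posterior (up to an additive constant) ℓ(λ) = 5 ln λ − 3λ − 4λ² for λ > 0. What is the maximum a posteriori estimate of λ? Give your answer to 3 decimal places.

ℓ'(λ) = 5/λ − 3 − 8λ. Setting this to zero and multiplying by λ: 8λ² + 3λ − 5 = 0.
λ = (−3 + √(3² + 4·8·5)) / (2·8) = (−3 + √169) / 16 = (−3 + 13)/16 = 5/8.
ℓ''(λ) = −5/λ² − 8 < 0, confirming a maximum.

λ̂_MAP = 0.625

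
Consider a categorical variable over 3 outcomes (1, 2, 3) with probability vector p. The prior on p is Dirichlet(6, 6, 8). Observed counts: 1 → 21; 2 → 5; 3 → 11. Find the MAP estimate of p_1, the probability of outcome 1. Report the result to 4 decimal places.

MAP estimate: 0.4815

The posterior is Dirichlet(αᵢ + nᵢ) = Dirichlet(27, 11, 19).
For a Dirichlet(a₁,…,a_K) with all aᵢ > 1, the mode has j-th component (aⱼ − 1)/(Σaᵢ − K).
Here Σaᵢ = 57 and K = 3, so p_1 = (27 − 1)/(57 − 3) = 26/54 ≈ 0.4815.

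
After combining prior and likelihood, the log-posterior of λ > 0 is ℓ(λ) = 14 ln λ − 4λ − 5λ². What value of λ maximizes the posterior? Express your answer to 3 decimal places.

λ̂_MAP = 1.000

ℓ'(λ) = 14/λ − 4 − 10λ. Setting this to zero and multiplying by λ: 10λ² + 4λ − 14 = 0.
λ = (−4 + √(4² + 4·10·14)) / (2·10) = (−4 + √576) / 20 = (−4 + 24)/20 = 1.
ℓ''(λ) = −14/λ² − 10 < 0, confirming a maximum.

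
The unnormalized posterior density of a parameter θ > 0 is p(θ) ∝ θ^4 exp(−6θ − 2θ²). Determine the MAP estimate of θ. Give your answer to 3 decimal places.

ℓ'(θ) = 4/θ − 6 − 4θ. Setting this to zero and multiplying by θ: 4θ² + 6θ − 4 = 0.
θ = (−6 + √(6² + 4·4·4)) / (2·4) = (−6 + √100) / 8 = (−6 + 10)/8 = 1/2.
ℓ''(θ) = −4/θ² − 4 < 0, confirming a maximum.

θ̂_MAP = 0.500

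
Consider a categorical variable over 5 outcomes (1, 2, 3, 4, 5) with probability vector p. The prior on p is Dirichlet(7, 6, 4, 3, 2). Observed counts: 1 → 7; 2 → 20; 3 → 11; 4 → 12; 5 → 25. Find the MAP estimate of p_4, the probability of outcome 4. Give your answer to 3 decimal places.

MAP estimate: 0.152

The posterior is Dirichlet(αᵢ + nᵢ) = Dirichlet(14, 26, 15, 15, 27).
For a Dirichlet(a₁,…,a_K) with all aᵢ > 1, the mode has j-th component (aⱼ − 1)/(Σaᵢ − K).
Here Σaᵢ = 97 and K = 5, so p_4 = (15 − 1)/(97 − 5) = 14/92 ≈ 0.152.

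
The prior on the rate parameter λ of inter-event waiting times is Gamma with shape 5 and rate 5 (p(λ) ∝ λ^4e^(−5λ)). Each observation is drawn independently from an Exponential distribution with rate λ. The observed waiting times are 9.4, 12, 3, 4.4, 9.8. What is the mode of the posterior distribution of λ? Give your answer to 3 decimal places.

λ̂_MAP = 0.206

The Exponential(rate=λ) likelihood is ∝ λ^n e^(−λΣtᵢ). Here n = 5 and Σtᵢ = 9.4 + 12 + 3 + 4.4 + 9.8 = 38.6.
Posterior ∝ λ^4e^(−5λ) · λ^5e^(−38.6λ) = λ^9e^(−43.6λ), i.e. Gamma(10, 43.6).
Mode = (a−1)/b = 9/43.6 ≈ 0.206.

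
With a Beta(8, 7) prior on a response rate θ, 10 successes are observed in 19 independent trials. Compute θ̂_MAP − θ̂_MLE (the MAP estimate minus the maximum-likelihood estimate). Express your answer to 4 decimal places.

MAP − MLE = 0.0049

Posterior is Beta(18, 16); MAP = (18−1)/(34−2) = 17/32 ≈ 0.53125.
MLE ignores the prior: θ̂_MLE = k/n = 10/19 ≈ 0.52632.
Difference = 17/32 − 10/19 = 3/608 ≈ 0.0049.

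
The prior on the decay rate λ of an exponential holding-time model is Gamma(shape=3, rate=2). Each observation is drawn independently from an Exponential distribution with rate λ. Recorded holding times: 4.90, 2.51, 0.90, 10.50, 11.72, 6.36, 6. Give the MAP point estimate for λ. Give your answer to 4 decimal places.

λ̂_MAP = 0.2005

The Exponential(rate=λ) likelihood is ∝ λ^n e^(−λΣtᵢ). Here n = 7 and Σtᵢ = 4.90 + 2.51 + 0.90 + 10.50 + 11.72 + 6.36 + 6 = 42.89.
Posterior ∝ λ^2e^(−2λ) · λ^7e^(−42.89λ) = λ^9e^(−44.89λ), i.e. Gamma(10, 44.89).
Mode = (a−1)/b = 9/44.89 ≈ 0.2005.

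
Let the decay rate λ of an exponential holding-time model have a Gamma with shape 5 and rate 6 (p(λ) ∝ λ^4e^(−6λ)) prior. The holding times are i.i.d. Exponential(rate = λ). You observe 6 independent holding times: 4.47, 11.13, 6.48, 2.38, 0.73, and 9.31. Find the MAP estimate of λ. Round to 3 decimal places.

The Exponential(rate=λ) likelihood is ∝ λ^n e^(−λΣtᵢ). Here n = 6 and Σtᵢ = 4.47 + 11.13 + 6.48 + 2.38 + 0.73 + 9.31 = 34.50.
Posterior ∝ λ^4e^(−6λ) · λ^6e^(−34.50λ) = λ^10e^(−40.50λ), i.e. Gamma(11, 40.50).
Mode = (a−1)/b = 10/40.50 ≈ 0.247.

λ̂_MAP = 0.247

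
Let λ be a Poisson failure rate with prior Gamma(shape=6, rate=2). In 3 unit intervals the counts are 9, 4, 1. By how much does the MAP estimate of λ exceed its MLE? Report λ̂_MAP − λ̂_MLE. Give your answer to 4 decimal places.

MAP − MLE = -0.8667

Σxᵢ = 14. Posterior is Gamma(20, 5); MAP = (20−1)/5 = 19/5 ≈ 3.80000.
MLE = x̄ = 14/3 ≈ 4.66667.
Difference = 19/5 − 14/3 = -13/15 ≈ -0.8667.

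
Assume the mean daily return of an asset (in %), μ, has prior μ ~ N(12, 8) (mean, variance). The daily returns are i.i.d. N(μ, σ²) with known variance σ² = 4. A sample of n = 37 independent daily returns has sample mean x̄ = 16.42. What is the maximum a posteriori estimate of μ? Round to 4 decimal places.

μ̂_MAP = 16.3611

n = 37, x̄ = 16.42.
For a Normal prior and Normal likelihood with known variance, the posterior is Normal; its mode equals its mean, the precision-weighted average.
Prior precision 1/σ₀² = 1/8 = 0.125; data precision n/σ² = 37/4 = 9.25.
μ̂ = (0.125·12 + 9.25·16.42) / (0.125 + 9.25) = 153.385/9.375 = 30677/1875 ≈ 16.3611.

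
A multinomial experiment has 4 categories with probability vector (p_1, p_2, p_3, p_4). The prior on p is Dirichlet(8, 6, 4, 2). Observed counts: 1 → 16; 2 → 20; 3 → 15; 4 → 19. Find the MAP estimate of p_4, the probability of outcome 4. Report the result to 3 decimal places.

MAP estimate: 0.233

The posterior is Dirichlet(αᵢ + nᵢ) = Dirichlet(24, 26, 19, 21).
For a Dirichlet(a₁,…,a_K) with all aᵢ > 1, the mode has j-th component (aⱼ − 1)/(Σaᵢ − K).
Here Σaᵢ = 90 and K = 4, so p_4 = (21 − 1)/(90 − 4) = 20/86 ≈ 0.233.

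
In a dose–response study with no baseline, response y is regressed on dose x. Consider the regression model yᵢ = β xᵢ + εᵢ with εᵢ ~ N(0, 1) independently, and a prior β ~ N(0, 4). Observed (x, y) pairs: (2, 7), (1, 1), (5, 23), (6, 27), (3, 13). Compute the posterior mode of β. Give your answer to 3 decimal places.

log p(β | y) = −Σ(yᵢ − βxᵢ)²/(2·1) − β²/(2·4) + const.
Setting the derivative to zero: Σxᵢ(yᵢ − βxᵢ)/1 − β/4 = 0, so β = Σxᵢyᵢ / (Σxᵢ² + σ²/τ²).
Σxᵢyᵢ = 2·7 + 1·1 + 5·23 + 6·27 + 3·13 = 331; Σxᵢ² = 75; σ²/τ² = 0.25.
β̂_MAP = 331 / (75 + 0.25) = 331/75.25 ≈ 4.399.

β̂_MAP = 4.399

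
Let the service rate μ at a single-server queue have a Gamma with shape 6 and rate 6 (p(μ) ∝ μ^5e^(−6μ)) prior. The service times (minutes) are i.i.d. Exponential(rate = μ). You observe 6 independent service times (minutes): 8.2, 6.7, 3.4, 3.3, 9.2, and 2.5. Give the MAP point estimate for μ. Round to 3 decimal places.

μ̂_MAP = 0.280

The Exponential(rate=μ) likelihood is ∝ μ^n e^(−μΣtᵢ). Here n = 6 and Σtᵢ = 8.2 + 6.7 + 3.4 + 3.3 + 9.2 + 2.5 = 33.3.
Posterior ∝ μ^5e^(−6μ) · μ^6e^(−33.3μ) = μ^11e^(−39.3μ), i.e. Gamma(12, 39.3).
Mode = (a−1)/b = 11/39.3 ≈ 0.280.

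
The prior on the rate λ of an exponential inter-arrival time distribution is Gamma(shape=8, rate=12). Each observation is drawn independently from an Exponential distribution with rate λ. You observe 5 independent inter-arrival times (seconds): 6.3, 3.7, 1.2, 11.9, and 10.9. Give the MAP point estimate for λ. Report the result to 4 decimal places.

λ̂_MAP = 0.2609

The Exponential(rate=λ) likelihood is ∝ λ^n e^(−λΣtᵢ). Here n = 5 and Σtᵢ = 6.3 + 3.7 + 1.2 + 11.9 + 10.9 = 34.
Posterior ∝ λ^7e^(−12λ) · λ^5e^(−34λ) = λ^12e^(−46λ), i.e. Gamma(13, 46).
Mode = (a−1)/b = 12/46 ≈ 0.2609.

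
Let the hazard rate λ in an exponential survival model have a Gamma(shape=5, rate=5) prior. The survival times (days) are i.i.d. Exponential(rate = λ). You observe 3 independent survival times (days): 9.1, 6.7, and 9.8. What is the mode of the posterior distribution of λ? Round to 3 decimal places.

The Exponential(rate=λ) likelihood is ∝ λ^n e^(−λΣtᵢ). Here n = 3 and Σtᵢ = 9.1 + 6.7 + 9.8 = 25.6.
Posterior ∝ λ^4e^(−5λ) · λ^3e^(−25.6λ) = λ^7e^(−30.6λ), i.e. Gamma(8, 30.6).
Mode = (a−1)/b = 7/30.6 ≈ 0.229.

λ̂_MAP = 0.229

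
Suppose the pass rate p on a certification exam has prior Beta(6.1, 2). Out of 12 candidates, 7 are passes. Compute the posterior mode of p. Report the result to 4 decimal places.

Prior: Beta(6.1, 2).
Data: 7 successes in 12 trials. The binomial likelihood contributes p^7(1−p)^5, so the posterior is Beta(6.1+7, 2+5) = Beta(13.1, 7).
For Beta(a, b) with a, b > 1 the mode is (a−1)/(a+b−2) = 12.1/18.1 ≈ 0.6685.

p̂_MAP = 0.6685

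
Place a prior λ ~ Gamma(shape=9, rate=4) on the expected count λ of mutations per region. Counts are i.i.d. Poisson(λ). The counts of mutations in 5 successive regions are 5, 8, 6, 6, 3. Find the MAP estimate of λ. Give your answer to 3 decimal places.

Σxᵢ = 5+8+6+6+3 = 28, with n = 5.
Posterior ∝ λ^8e^(−4λ) · λ^28e^(−5λ) = λ^36e^(−9λ), i.e. Gamma(shape=37, rate=9).
The mode of a Gamma(a, b) with a ≥ 1 (shape–rate) is (a−1)/b = 36/9 ≈ 4.000.

λ̂_MAP = 4.000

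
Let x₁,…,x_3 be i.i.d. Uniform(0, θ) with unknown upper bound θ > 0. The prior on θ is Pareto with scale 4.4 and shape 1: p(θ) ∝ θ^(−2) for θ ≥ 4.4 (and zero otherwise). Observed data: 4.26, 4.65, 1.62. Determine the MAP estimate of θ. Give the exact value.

The Uniform(0, θ) likelihood is θ^(−n) for θ ≥ max(xᵢ), zero otherwise. Here max(xᵢ) = 4.65.
Posterior ∝ θ^(−2) · θ^(−3) = θ^(−5) on θ ≥ max(4.4, 4.65) = 4.65.
This density is strictly decreasing in θ, so the posterior mode lies at the lower boundary of the support.

θ̂_MAP = 4.65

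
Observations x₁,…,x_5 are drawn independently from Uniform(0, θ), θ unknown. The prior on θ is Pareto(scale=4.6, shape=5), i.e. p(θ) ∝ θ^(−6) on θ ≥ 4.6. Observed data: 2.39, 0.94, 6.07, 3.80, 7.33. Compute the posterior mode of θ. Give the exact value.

The Uniform(0, θ) likelihood is θ^(−n) for θ ≥ max(xᵢ), zero otherwise. Here max(xᵢ) = 7.33.
Posterior ∝ θ^(−6) · θ^(−5) = θ^(−11) on θ ≥ max(4.6, 7.33) = 7.33.
This density is strictly decreasing in θ, so the posterior mode lies at the lower boundary of the support.

θ̂_MAP = 7.33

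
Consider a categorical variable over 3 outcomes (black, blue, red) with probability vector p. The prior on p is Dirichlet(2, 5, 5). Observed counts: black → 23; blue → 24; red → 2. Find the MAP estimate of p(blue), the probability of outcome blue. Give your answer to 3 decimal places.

The posterior is Dirichlet(αᵢ + nᵢ) = Dirichlet(25, 29, 7).
For a Dirichlet(a₁,…,a_K) with all aᵢ > 1, the mode has j-th component (aⱼ − 1)/(Σaᵢ − K).
Here Σaᵢ = 61 and K = 3, so p(blue) = (29 − 1)/(61 − 3) = 28/58 ≈ 0.483.

MAP estimate of p(blue) = 0.483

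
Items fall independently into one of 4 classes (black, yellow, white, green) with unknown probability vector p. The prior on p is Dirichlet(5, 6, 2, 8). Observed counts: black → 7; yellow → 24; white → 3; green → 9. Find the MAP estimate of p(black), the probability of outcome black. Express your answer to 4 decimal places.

MAP estimate of p(black) = 0.1833

The posterior is Dirichlet(αᵢ + nᵢ) = Dirichlet(12, 30, 5, 17).
For a Dirichlet(a₁,…,a_K) with all aᵢ > 1, the mode has j-th component (aⱼ − 1)/(Σaᵢ − K).
Here Σaᵢ = 64 and K = 4, so p(black) = (12 − 1)/(64 − 4) = 11/60 ≈ 0.1833.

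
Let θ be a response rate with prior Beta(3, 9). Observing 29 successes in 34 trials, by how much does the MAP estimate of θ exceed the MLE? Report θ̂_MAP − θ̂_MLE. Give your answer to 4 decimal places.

MAP − MLE = -0.1484

Posterior is Beta(32, 14); MAP = (32−1)/(46−2) = 31/44 ≈ 0.70455.
MLE ignores the prior: θ̂_MLE = k/n = 29/34 ≈ 0.85294.
Difference = 31/44 − 29/34 = -111/748 ≈ -0.1484.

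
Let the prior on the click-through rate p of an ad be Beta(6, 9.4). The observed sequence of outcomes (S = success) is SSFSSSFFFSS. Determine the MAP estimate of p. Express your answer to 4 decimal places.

p̂_MAP = 0.4918

Prior: Beta(6, 9.4).
Data: 7 successes in 11 trials (from the sequence). The binomial likelihood contributes p^7(1−p)^4, so the posterior is Beta(6+7, 9.4+4) = Beta(13, 13.4).
For Beta(a, b) with a, b > 1 the mode is (a−1)/(a+b−2) = 12/24.4 ≈ 0.4918.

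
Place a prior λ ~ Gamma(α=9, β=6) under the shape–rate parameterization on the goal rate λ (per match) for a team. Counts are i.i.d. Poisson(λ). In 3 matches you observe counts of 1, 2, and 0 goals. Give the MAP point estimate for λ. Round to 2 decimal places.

Σxᵢ = 1+2+0 = 3, with n = 3.
Posterior ∝ λ^8e^(−6λ) · λ^3e^(−3λ) = λ^11e^(−9λ), i.e. Gamma(shape=12, rate=9).
The mode of a Gamma(a, b) with a ≥ 1 (shape–rate) is (a−1)/b = 11/9 ≈ 1.22.

λ̂_MAP = 1.22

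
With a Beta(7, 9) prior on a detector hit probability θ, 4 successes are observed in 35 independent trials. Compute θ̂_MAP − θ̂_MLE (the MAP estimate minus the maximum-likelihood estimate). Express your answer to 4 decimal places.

Posterior is Beta(11, 40); MAP = (11−1)/(51−2) = 10/49 ≈ 0.20408.
MLE ignores the prior: θ̂_MLE = k/n = 4/35 ≈ 0.11429.
Difference = 10/49 − 4/35 = 22/245 ≈ 0.0898.

MAP − MLE = 0.0898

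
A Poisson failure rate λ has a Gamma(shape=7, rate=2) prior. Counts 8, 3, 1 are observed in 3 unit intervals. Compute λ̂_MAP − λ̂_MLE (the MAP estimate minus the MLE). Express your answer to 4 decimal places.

MAP − MLE = -0.4000

Σxᵢ = 12. Posterior is Gamma(19, 5); MAP = (19−1)/5 = 18/5 ≈ 3.60000.
MLE = x̄ = 12/3 ≈ 4.00000.
Difference = 18/5 − 12/3 = -2/5 ≈ -0.4000.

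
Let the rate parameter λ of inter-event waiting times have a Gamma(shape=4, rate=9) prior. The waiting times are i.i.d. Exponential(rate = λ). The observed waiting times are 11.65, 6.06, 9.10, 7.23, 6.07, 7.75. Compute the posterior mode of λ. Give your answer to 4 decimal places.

The Exponential(rate=λ) likelihood is ∝ λ^n e^(−λΣtᵢ). Here n = 6 and Σtᵢ = 11.65 + 6.06 + 9.10 + 7.23 + 6.07 + 7.75 = 47.86.
Posterior ∝ λ^3e^(−9λ) · λ^6e^(−47.86λ) = λ^9e^(−56.86λ), i.e. Gamma(10, 56.86).
Mode = (a−1)/b = 9/56.86 ≈ 0.1583.

λ̂_MAP = 0.1583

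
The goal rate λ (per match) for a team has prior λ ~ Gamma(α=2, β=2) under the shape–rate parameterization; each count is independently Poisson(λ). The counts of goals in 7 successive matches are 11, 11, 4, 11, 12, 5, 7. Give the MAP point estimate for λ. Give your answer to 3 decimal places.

λ̂_MAP = 6.889

Σxᵢ = 11+11+4+11+12+5+7 = 61, with n = 7.
Posterior ∝ λe^(−2λ) · λ^61e^(−7λ) = λ^62e^(−9λ), i.e. Gamma(shape=63, rate=9).
The mode of a Gamma(a, b) with a ≥ 1 (shape–rate) is (a−1)/b = 62/9 ≈ 6.889.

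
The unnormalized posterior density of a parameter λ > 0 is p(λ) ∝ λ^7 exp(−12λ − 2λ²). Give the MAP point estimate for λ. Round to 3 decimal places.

λ̂_MAP = 0.500

ℓ'(λ) = 7/λ − 12 − 4λ. Setting this to zero and multiplying by λ: 4λ² + 12λ − 7 = 0.
λ = (−12 + √(12² + 4·4·7)) / (2·4) = (−12 + √256) / 8 = (−12 + 16)/8 = 1/2.
ℓ''(λ) = −7/λ² − 4 < 0, confirming a maximum.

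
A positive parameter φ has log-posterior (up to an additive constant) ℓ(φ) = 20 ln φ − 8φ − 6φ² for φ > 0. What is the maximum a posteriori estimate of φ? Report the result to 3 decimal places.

φ̂_MAP = 1.000

ℓ'(φ) = 20/φ − 8 − 12φ. Setting this to zero and multiplying by φ: 12φ² + 8φ − 20 = 0.
φ = (−8 + √(8² + 4·12·20)) / (2·12) = (−8 + √1024) / 24 = (−8 + 32)/24 = 1.
ℓ''(φ) = −20/φ² − 12 < 0, confirming a maximum.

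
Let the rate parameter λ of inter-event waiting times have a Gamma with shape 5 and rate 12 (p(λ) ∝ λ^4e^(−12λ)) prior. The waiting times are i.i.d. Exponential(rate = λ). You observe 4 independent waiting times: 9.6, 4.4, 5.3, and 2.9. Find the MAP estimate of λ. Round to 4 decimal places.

λ̂_MAP = 0.2339

The Exponential(rate=λ) likelihood is ∝ λ^n e^(−λΣtᵢ). Here n = 4 and Σtᵢ = 9.6 + 4.4 + 5.3 + 2.9 = 22.2.
Posterior ∝ λ^4e^(−12λ) · λ^4e^(−22.2λ) = λ^8e^(−34.2λ), i.e. Gamma(9, 34.2).
Mode = (a−1)/b = 8/34.2 ≈ 0.2339.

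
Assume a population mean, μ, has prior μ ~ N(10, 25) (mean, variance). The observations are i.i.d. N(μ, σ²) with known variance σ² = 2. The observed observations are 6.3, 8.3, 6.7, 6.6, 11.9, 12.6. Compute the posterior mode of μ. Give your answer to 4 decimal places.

n = 6; x̄ = (6.3 + 8.3 + 6.7 + 6.6 + 11.9 + 12.6)/6 = 52.4/6 = 131/15 ≈ 8.7333.
For a Normal prior and Normal likelihood with known variance, the posterior is Normal; its mode equals its mean, the precision-weighted average.
Prior precision 1/σ₀² = 1/25 = 0.04; data precision n/σ² = 6/2 = 3.
μ̂ = (0.04·10 + 3·(131/15)) / (0.04 + 3) = 26.6/3.04 = 8.7500.

μ̂_MAP = 8.7500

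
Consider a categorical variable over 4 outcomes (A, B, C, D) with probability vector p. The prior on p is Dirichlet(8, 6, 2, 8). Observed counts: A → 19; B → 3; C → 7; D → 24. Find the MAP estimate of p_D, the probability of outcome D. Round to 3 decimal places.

MAP estimate of p_D = 0.425

The posterior is Dirichlet(αᵢ + nᵢ) = Dirichlet(27, 9, 9, 32).
For a Dirichlet(a₁,…,a_K) with all aᵢ > 1, the mode has j-th component (aⱼ − 1)/(Σaᵢ − K).
Here Σaᵢ = 77 and K = 4, so p_D = (32 − 1)/(77 − 4) = 31/73 ≈ 0.425.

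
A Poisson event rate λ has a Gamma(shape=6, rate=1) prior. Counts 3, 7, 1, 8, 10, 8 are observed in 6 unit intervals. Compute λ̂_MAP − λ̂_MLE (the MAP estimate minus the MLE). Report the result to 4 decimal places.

Σxᵢ = 37. Posterior is Gamma(43, 7); MAP = (43−1)/7 = 42/7 ≈ 6.00000.
MLE = x̄ = 37/6 ≈ 6.16667.
Difference = 42/7 − 37/6 = -1/6 ≈ -0.1667.

MAP − MLE = -0.1667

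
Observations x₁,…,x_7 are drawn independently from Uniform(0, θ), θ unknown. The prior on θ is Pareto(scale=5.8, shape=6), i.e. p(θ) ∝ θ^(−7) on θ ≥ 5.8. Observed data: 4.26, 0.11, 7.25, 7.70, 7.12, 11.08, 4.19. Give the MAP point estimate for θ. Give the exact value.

The Uniform(0, θ) likelihood is θ^(−n) for θ ≥ max(xᵢ), zero otherwise. Here max(xᵢ) = 11.08.
Posterior ∝ θ^(−7) · θ^(−7) = θ^(−14) on θ ≥ max(5.8, 11.08) = 11.08.
This density is strictly decreasing in θ, so the posterior mode lies at the lower boundary of the support.

θ̂_MAP = 11.08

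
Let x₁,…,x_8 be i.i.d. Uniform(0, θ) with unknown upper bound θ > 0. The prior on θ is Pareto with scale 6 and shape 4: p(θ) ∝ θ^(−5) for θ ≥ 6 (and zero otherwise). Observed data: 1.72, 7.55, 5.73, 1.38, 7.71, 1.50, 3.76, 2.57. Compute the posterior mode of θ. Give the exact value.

The Uniform(0, θ) likelihood is θ^(−n) for θ ≥ max(xᵢ), zero otherwise. Here max(xᵢ) = 7.71.
Posterior ∝ θ^(−5) · θ^(−8) = θ^(−13) on θ ≥ max(6, 7.71) = 7.71.
This density is strictly decreasing in θ, so the posterior mode lies at the lower boundary of the support.

θ̂_MAP = 7.71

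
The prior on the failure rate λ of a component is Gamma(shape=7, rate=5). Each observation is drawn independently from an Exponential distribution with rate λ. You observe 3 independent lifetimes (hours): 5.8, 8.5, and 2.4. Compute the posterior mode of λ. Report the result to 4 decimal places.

The Exponential(rate=λ) likelihood is ∝ λ^n e^(−λΣtᵢ). Here n = 3 and Σtᵢ = 5.8 + 8.5 + 2.4 = 16.7.
Posterior ∝ λ^6e^(−5λ) · λ^3e^(−16.7λ) = λ^9e^(−21.7λ), i.e. Gamma(10, 21.7).
Mode = (a−1)/b = 9/21.7 ≈ 0.4147.

λ̂_MAP = 0.4147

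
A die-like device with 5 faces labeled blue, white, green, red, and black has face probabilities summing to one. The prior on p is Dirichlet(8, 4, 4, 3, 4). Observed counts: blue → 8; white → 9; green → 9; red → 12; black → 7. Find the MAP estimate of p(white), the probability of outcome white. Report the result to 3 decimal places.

MAP estimate of p(white) = 0.190

The posterior is Dirichlet(αᵢ + nᵢ) = Dirichlet(16, 13, 13, 15, 11).
For a Dirichlet(a₁,…,a_K) with all aᵢ > 1, the mode has j-th component (aⱼ − 1)/(Σaᵢ − K).
Here Σaᵢ = 68 and K = 5, so p(white) = (13 − 1)/(68 − 5) = 12/63 ≈ 0.190.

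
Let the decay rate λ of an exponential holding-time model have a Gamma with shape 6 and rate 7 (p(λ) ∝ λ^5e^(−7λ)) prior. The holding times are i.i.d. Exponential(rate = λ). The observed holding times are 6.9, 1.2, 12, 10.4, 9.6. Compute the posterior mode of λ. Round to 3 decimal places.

The Exponential(rate=λ) likelihood is ∝ λ^n e^(−λΣtᵢ). Here n = 5 and Σtᵢ = 6.9 + 1.2 + 12 + 10.4 + 9.6 = 40.1.
Posterior ∝ λ^5e^(−7λ) · λ^5e^(−40.1λ) = λ^10e^(−47.1λ), i.e. Gamma(11, 47.1).
Mode = (a−1)/b = 10/47.1 ≈ 0.212.

λ̂_MAP = 0.212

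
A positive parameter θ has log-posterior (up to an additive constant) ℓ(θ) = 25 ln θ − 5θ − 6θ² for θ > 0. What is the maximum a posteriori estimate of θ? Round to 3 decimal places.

θ̂_MAP = 1.250

ℓ'(θ) = 25/θ − 5 − 12θ. Setting this to zero and multiplying by θ: 12θ² + 5θ − 25 = 0.
θ = (−5 + √(5² + 4·12·25)) / (2·12) = (−5 + √1225) / 24 = (−5 + 35)/24 = 5/4.
ℓ''(θ) = −25/θ² − 12 < 0, confirming a maximum.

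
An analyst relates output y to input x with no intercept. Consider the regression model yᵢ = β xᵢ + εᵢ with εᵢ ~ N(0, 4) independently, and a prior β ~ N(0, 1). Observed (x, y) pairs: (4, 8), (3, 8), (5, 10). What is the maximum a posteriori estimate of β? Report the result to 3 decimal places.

β̂_MAP = 1.963

log p(β | y) = −Σ(yᵢ − βxᵢ)²/(2·4) − β²/(2·1) + const.
Setting the derivative to zero: Σxᵢ(yᵢ − βxᵢ)/4 − β/1 = 0, so β = Σxᵢyᵢ / (Σxᵢ² + σ²/τ²).
Σxᵢyᵢ = 4·8 + 3·8 + 5·10 = 106; Σxᵢ² = 50; σ²/τ² = 4.
β̂_MAP = 106 / (50 + 4) = 106/54 ≈ 1.963.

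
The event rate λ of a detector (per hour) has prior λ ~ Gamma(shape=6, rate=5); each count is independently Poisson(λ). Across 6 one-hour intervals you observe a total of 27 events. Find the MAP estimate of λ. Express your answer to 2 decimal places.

λ̂_MAP = 2.91

Σxᵢ = 27, n = 6.
Posterior ∝ λ^5e^(−5λ) · λ^27e^(−6λ) = λ^32e^(−11λ), i.e. Gamma(shape=33, rate=11).
The mode of a Gamma(a, b) with a ≥ 1 (shape–rate) is (a−1)/b = 32/11 ≈ 2.91.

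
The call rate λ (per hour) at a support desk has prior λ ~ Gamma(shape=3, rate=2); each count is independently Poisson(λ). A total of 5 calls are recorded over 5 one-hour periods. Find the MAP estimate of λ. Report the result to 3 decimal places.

λ̂_MAP = 1.000

Σxᵢ = 5, n = 5.
Posterior ∝ λ^2e^(−2λ) · λ^5e^(−5λ) = λ^7e^(−7λ), i.e. Gamma(shape=8, rate=7).
The mode of a Gamma(a, b) with a ≥ 1 (shape–rate) is (a−1)/b = 7/7 ≈ 1.000.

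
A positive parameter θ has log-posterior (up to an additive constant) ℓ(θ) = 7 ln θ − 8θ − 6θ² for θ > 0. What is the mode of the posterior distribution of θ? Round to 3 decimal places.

θ̂_MAP = 0.500

ℓ'(θ) = 7/θ − 8 − 12θ. Setting this to zero and multiplying by θ: 12θ² + 8θ − 7 = 0.
θ = (−8 + √(8² + 4·12·7)) / (2·12) = (−8 + √400) / 24 = (−8 + 20)/24 = 1/2.
ℓ''(θ) = −7/θ² − 12 < 0, confirming a maximum.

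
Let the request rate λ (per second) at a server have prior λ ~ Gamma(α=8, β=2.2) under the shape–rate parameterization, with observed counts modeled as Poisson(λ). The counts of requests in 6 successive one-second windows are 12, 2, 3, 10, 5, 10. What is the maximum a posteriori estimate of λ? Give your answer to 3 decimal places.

Σxᵢ = 12+2+3+10+5+10 = 42, with n = 6.
Posterior ∝ λ^7e^(−2.2λ) · λ^42e^(−6λ) = λ^49e^(−8.2λ), i.e. Gamma(shape=50, rate=8.2).
The mode of a Gamma(a, b) with a ≥ 1 (shape–rate) is (a−1)/b = 49/8.2 ≈ 5.976.

λ̂_MAP = 5.976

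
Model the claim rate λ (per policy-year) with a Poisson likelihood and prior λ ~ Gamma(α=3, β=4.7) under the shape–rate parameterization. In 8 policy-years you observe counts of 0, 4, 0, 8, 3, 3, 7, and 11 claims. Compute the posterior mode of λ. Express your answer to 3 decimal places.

λ̂_MAP = 2.992

Σxᵢ = 0+4+0+8+3+3+7+11 = 36, with n = 8.
Posterior ∝ λ^2e^(−4.7λ) · λ^36e^(−8λ) = λ^38e^(−12.7λ), i.e. Gamma(shape=39, rate=12.7).
The mode of a Gamma(a, b) with a ≥ 1 (shape–rate) is (a−1)/b = 38/12.7 ≈ 2.992.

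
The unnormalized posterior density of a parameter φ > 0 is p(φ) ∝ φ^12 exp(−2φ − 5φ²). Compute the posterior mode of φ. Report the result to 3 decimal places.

φ̂_MAP = 1.000

ℓ'(φ) = 12/φ − 2 − 10φ. Setting this to zero and multiplying by φ: 10φ² + 2φ − 12 = 0.
φ = (−2 + √(2² + 4·10·12)) / (2·10) = (−2 + √484) / 20 = (−2 + 22)/20 = 1.
ℓ''(φ) = −12/φ² − 10 < 0, confirming a maximum.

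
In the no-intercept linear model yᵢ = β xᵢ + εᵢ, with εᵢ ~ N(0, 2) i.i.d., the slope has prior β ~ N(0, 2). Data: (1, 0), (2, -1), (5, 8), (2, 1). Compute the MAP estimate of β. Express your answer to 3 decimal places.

log p(β | y) = −Σ(yᵢ − βxᵢ)²/(2·2) − β²/(2·2) + const.
Setting the derivative to zero: Σxᵢ(yᵢ − βxᵢ)/2 − β/2 = 0, so β = Σxᵢyᵢ / (Σxᵢ² + σ²/τ²).
Σxᵢyᵢ = 1·0 + 2·(-1) + 5·8 + 2·1 = 40; Σxᵢ² = 34; σ²/τ² = 1.
β̂_MAP = 40 / (34 + 1) = 40/35 ≈ 1.143.

β̂_MAP = 1.143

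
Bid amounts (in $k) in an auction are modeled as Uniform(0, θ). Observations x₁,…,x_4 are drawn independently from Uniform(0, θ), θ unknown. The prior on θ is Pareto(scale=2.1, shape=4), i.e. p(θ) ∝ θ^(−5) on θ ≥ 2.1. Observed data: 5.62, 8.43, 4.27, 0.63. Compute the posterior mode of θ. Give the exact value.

The Uniform(0, θ) likelihood is θ^(−n) for θ ≥ max(xᵢ), zero otherwise. Here max(xᵢ) = 8.43.
Posterior ∝ θ^(−5) · θ^(−4) = θ^(−9) on θ ≥ max(2.1, 8.43) = 8.43.
This density is strictly decreasing in θ, so the posterior mode lies at the lower boundary of the support.

θ̂_MAP = 8.43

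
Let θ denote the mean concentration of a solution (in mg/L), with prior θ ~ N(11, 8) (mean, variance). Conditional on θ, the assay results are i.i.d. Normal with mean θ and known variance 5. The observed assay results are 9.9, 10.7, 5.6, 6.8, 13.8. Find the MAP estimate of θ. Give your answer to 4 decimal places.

θ̂_MAP = 9.5422

n = 5; x̄ = (9.9 + 10.7 + 5.6 + 6.8 + 13.8)/5 = 46.8/5 = 9.36.
For a Normal prior and Normal likelihood with known variance, the posterior is Normal; its mode equals its mean, the precision-weighted average.
Prior precision 1/σ₀² = 1/8 = 0.125; data precision n/σ² = 5/5 = 1.
θ̂ = (0.125·11 + 1·9.36) / (0.125 + 1) = 10.735/1.125 = 2147/225 ≈ 9.5422.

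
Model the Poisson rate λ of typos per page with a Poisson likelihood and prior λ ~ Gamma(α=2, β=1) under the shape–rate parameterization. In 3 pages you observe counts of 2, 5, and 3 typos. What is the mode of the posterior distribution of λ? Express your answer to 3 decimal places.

λ̂_MAP = 2.750

Σxᵢ = 2+5+3 = 10, with n = 3.
Posterior ∝ λe^(−1λ) · λ^10e^(−3λ) = λ^11e^(−4λ), i.e. Gamma(shape=12, rate=4).
The mode of a Gamma(a, b) with a ≥ 1 (shape–rate) is (a−1)/b = 11/4 ≈ 2.750.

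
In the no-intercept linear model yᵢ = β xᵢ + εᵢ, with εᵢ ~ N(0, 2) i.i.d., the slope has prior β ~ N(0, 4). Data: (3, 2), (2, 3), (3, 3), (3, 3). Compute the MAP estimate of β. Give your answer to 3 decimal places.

β̂_MAP = 0.952

log p(β | y) = −Σ(yᵢ − βxᵢ)²/(2·2) − β²/(2·4) + const.
Setting the derivative to zero: Σxᵢ(yᵢ − βxᵢ)/2 − β/4 = 0, so β = Σxᵢyᵢ / (Σxᵢ² + σ²/τ²).
Σxᵢyᵢ = 3·2 + 2·3 + 3·3 + 3·3 = 30; Σxᵢ² = 31; σ²/τ² = 0.5.
β̂_MAP = 30 / (31 + 0.5) = 30/31.5 ≈ 0.952.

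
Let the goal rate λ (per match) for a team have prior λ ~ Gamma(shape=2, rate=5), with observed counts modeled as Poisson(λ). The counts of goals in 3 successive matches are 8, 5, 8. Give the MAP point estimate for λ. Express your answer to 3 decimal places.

Σxᵢ = 8+5+8 = 21, with n = 3.
Posterior ∝ λe^(−5λ) · λ^21e^(−3λ) = λ^22e^(−8λ), i.e. Gamma(shape=23, rate=8).
The mode of a Gamma(a, b) with a ≥ 1 (shape–rate) is (a−1)/b = 22/8 ≈ 2.750.

λ̂_MAP = 2.750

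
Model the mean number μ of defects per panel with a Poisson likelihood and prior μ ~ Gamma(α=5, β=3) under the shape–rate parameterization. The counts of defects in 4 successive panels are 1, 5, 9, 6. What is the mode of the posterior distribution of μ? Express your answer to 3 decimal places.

Σxᵢ = 1+5+9+6 = 21, with n = 4.
Posterior ∝ μ^4e^(−3μ) · μ^21e^(−4μ) = μ^25e^(−7μ), i.e. Gamma(shape=26, rate=7).
The mode of a Gamma(a, b) with a ≥ 1 (shape–rate) is (a−1)/b = 25/7 ≈ 3.571.

μ̂_MAP = 3.571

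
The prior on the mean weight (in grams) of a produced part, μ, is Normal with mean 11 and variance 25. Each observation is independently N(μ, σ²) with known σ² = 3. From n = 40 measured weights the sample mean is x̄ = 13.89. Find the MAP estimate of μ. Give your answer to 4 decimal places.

n = 40, x̄ = 13.89.
For a Normal prior and Normal likelihood with known variance, the posterior is Normal; its mode equals its mean, the precision-weighted average.
Prior precision 1/σ₀² = 1/25 = 0.04; data precision n/σ² = 40/3.
μ̂ = (0.04·11 + (40/3)·13.89) / (0.04 + 40/3) = 185.64/(1003/75) = 819/59 ≈ 13.8814.

μ̂_MAP = 13.8814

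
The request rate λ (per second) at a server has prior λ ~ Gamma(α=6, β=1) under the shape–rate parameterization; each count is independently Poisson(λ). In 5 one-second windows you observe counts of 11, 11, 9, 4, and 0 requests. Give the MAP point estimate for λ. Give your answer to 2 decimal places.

λ̂_MAP = 6.67

Σxᵢ = 11+11+9+4+0 = 35, with n = 5.
Posterior ∝ λ^5e^(−1λ) · λ^35e^(−5λ) = λ^40e^(−6λ), i.e. Gamma(shape=41, rate=6).
The mode of a Gamma(a, b) with a ≥ 1 (shape–rate) is (a−1)/b = 40/6 ≈ 6.67.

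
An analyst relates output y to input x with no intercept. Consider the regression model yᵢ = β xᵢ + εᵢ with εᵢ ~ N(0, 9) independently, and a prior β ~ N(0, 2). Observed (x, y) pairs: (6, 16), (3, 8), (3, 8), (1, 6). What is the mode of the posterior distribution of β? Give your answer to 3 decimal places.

β̂_MAP = 2.521

log p(β | y) = −Σ(yᵢ − βxᵢ)²/(2·9) − β²/(2·2) + const.
Setting the derivative to zero: Σxᵢ(yᵢ − βxᵢ)/9 − β/2 = 0, so β = Σxᵢyᵢ / (Σxᵢ² + σ²/τ²).
Σxᵢyᵢ = 6·16 + 3·8 + 3·8 + 1·6 = 150; Σxᵢ² = 55; σ²/τ² = 4.5.
β̂_MAP = 150 / (55 + 4.5) = 150/59.5 ≈ 2.521.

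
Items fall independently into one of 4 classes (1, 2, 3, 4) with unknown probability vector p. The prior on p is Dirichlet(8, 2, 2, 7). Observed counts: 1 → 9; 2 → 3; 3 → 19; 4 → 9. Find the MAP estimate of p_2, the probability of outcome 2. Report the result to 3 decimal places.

The posterior is Dirichlet(αᵢ + nᵢ) = Dirichlet(17, 5, 21, 16).
For a Dirichlet(a₁,…,a_K) with all aᵢ > 1, the mode has j-th component (aⱼ − 1)/(Σaᵢ − K).
Here Σaᵢ = 59 and K = 4, so p_2 = (5 − 1)/(59 − 4) = 4/55 ≈ 0.073.

MAP estimate: 0.073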